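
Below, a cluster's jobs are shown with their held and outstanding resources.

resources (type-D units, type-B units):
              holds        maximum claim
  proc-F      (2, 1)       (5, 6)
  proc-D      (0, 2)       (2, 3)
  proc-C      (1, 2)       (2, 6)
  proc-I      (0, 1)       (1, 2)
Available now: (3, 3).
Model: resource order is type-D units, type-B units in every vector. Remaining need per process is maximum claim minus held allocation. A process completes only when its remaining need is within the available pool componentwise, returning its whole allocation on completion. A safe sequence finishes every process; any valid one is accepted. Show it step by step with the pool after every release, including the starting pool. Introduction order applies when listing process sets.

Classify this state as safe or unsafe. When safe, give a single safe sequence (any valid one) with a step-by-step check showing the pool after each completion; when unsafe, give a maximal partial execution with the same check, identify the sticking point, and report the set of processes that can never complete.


SAFE. One safe sequence: proc-D, proc-C, proc-I, proc-F.
Key observation: the order never hits an exact fit; proc-D is the first step at the minimum slack of 1 on its requested resources ((2, 1), (3, 3) free).
Check, step by step:
  pool = (3, 3)
  run proc-D (needs (2, 1), free (3, 3)); after release of (0, 2) the pool is (3, 5)
  run proc-C (needs (1, 4), free (3, 5)); after release of (1, 2) the pool is (4, 7)
  run proc-I (needs (1, 1), free (4, 7)); after release of (0, 1) the pool is (4, 8)
  run proc-F (needs (3, 5), free (4, 8)); after release of (2, 1) the pool is (6, 9)


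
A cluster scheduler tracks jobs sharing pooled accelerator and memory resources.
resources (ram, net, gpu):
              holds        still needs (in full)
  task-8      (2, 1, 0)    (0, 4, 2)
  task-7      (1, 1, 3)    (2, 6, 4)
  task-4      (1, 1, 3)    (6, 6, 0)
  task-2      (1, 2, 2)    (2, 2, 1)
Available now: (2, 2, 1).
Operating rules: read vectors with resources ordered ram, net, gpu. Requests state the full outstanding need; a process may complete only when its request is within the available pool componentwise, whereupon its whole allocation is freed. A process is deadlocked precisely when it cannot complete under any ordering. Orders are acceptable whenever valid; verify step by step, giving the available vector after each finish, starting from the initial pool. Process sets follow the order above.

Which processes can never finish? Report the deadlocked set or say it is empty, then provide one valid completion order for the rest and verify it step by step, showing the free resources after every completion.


The deadlocked set is task-7 and task-4.
Key observation: the pool after task-2, task-8 is (5, 5, 3); every surviving request exceeds it in net, so progress ends there.
One completion order for the rest: task-2, task-8. Verifying each step:
  pool = (2, 2, 1)
  task-2 needs (2, 2, 1) <= (2, 2, 1) -> finishes; pool += (1, 2, 2) = (3, 4, 3)
  task-8 needs (0, 4, 2) <= (3, 4, 3) -> finishes; pool += (2, 1, 0) = (5, 5, 3)
None of the blocked processes ever fits:
  task-7 cannot run: need (2, 6, 4) vs free (5, 5, 3) (insufficient net and gpu)
  task-4 cannot run: need (6, 6, 0) vs free (5, 5, 3) (insufficient ram and net)


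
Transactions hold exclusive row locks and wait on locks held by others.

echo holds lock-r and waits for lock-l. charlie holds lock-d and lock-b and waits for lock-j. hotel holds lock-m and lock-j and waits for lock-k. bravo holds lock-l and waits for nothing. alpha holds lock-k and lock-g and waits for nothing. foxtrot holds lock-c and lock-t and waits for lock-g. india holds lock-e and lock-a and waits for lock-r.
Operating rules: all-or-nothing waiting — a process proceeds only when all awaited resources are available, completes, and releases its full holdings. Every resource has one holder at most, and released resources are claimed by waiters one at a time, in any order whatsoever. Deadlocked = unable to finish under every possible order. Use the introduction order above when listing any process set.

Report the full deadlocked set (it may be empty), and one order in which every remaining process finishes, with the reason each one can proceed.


The deadlocked set is empty.
Key observation: although several processes wait, no cycle exists — each chain bottoms out at a free runner.
The rest can finish in the order bravo, echo, alpha, foxtrot, hotel, india, charlie.
Step-by-step check:
  bravo waits on nothing -> runs at once and releases lock-l
  run echo (all its waits — lock-l — are resolved); releases lock-r
  alpha waits on nothing -> runs at once and releases lock-k and lock-g
  run foxtrot (all its waits — lock-g — are resolved); releases lock-c and lock-t
  run hotel (all its waits — lock-k — are resolved); releases lock-m and lock-j
  run india (all its waits — lock-r — are resolved); releases lock-e and lock-a
  run charlie (all its waits — lock-j — are resolved); releases lock-d and lock-b


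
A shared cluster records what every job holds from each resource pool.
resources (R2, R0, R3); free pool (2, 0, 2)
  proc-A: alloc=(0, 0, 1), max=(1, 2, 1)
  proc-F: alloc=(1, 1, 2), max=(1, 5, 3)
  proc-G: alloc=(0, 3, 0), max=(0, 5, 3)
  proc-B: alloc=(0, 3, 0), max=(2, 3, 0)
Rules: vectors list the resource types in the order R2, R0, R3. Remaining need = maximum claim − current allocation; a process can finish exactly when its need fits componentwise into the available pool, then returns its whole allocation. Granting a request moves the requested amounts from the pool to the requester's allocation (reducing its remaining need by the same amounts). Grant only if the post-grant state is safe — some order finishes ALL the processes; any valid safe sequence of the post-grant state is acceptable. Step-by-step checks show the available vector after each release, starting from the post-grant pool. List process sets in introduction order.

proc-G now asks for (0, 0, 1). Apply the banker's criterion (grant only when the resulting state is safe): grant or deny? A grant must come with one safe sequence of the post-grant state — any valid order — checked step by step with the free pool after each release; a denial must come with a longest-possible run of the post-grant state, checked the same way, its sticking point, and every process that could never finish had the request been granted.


GRANT — the state after the grant stays safe, e.g. via proc-B, proc-A, proc-G, proc-F.
Key observation: the grant leaves (2, 0, 1) free — enough for proc-B, whose release restarts the cascade.
Check on the post-grant state, step by step:
  pool = (2, 0, 1)
  proc-B needs (2, 0, 0) <= (2, 0, 1) -> finishes; pool += (0, 3, 0) = (2, 3, 1)
  proc-A needs (1, 2, 0) <= (2, 3, 1) -> finishes; pool += (0, 0, 1) = (2, 3, 2)
  proc-G needs (0, 2, 2) <= (2, 3, 2) -> finishes; pool += (0, 3, 1) = (2, 6, 3)
  proc-F needs (0, 4, 1) <= (2, 6, 3) -> finishes; pool += (1, 1, 2) = (3, 7, 5)


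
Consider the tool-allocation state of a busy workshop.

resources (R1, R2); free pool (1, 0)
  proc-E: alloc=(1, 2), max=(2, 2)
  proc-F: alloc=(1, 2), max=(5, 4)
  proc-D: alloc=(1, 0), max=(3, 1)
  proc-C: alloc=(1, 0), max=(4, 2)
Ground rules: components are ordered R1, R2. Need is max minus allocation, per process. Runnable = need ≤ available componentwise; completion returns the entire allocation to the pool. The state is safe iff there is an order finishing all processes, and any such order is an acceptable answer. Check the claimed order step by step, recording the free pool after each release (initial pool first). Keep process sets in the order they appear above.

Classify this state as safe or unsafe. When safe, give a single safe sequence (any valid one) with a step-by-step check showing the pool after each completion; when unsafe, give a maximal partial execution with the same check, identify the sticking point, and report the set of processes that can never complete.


SAFE, for example via the order proc-E, proc-D, proc-C, proc-F.
Key observation: at proc-E the run first touches a limit — (1, 0) against (1, 0), exact on a resource it actually requests.
Check, step by step:
  pool = (1, 0)
  proc-E needs (1, 0) <= (1, 0) -> finishes; pool += (1, 2) = (2, 2)
  proc-D needs (2, 1) <= (2, 2) -> finishes; pool += (1, 0) = (3, 2)
  proc-C needs (3, 2) <= (3, 2) -> finishes; pool += (1, 0) = (4, 2)
  proc-F needs (4, 2) <= (4, 2) -> finishes; pool += (1, 2) = (5, 4)


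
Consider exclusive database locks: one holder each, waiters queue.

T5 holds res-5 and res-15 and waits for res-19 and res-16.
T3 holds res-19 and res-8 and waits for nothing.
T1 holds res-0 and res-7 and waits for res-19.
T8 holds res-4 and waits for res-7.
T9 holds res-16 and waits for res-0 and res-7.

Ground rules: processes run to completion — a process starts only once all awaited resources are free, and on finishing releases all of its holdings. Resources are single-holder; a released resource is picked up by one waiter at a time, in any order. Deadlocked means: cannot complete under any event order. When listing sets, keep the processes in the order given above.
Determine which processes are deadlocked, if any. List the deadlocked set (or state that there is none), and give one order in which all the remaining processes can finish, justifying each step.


Nothing here is deadlocked.
Key observation: the wait relation is loop-free; peeling off processes with no waits unwinds the whole state.
One completion order for the rest: T3, T1, T8, T9, T5.
Step-by-step check:
  T3 waits on nothing -> runs at once and releases res-19 and res-8
  run T1 (all its waits — res-19 — are resolved); releases res-0 and res-7
  run T8 (all its waits — res-7 — are resolved); releases res-4
  run T9 (all its waits — res-0 and res-7 — are resolved); releases res-16
  run T5 (all its waits — res-19 and res-16 — are resolved); releases res-5 and res-15


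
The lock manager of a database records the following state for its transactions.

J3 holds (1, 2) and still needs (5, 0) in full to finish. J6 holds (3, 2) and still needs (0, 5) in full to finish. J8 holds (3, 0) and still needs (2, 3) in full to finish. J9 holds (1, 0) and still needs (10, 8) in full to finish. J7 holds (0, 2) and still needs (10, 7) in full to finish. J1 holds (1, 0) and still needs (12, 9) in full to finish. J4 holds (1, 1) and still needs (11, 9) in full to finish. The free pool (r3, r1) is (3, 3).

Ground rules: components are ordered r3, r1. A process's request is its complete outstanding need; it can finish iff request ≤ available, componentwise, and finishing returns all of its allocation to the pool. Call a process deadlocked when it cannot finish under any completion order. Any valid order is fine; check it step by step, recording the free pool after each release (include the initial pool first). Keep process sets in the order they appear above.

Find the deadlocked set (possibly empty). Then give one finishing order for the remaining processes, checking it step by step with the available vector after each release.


The deadlocked set is empty.
Key observation: beginning at J8, releases accumulate fast enough that every process eventually fits.
One completion order for the rest: J8, J3, J6, J7, J9, J4, J1. Walking it through:
  pool = (3, 3)
  J8: need (2, 3) fits (3, 3); releases (3, 0), pool now (6, 3)
  J3: need (5, 0) fits (6, 3); releases (1, 2), pool now (7, 5)
  J6: need (0, 5) fits (7, 5); releases (3, 2), pool now (10, 7)
  J7: need (10, 7) fits (10, 7); releases (0, 2), pool now (10, 9)
  J9: need (10, 8) fits (10, 9); releases (1, 0), pool now (11, 9)
  J4: need (11, 9) fits (11, 9); releases (1, 1), pool now (12, 10)
  J1: need (12, 9) fits (12, 10); releases (1, 0), pool now (13, 10)


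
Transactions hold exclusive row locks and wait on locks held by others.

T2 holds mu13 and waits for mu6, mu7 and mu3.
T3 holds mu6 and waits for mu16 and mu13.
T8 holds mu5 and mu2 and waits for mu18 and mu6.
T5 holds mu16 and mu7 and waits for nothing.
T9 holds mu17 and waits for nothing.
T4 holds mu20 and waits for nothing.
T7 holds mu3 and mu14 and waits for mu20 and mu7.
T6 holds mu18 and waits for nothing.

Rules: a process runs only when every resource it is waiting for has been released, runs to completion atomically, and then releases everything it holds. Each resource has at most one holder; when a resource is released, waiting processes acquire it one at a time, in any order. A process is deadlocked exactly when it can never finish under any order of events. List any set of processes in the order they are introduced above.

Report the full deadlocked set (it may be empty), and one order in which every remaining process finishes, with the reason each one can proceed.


Deadlocked: T2, T3 and T8.
Key observation: the loop T2 -> T3 -> T2 blocks itself forever; T8 waits into the deadlock from upstream.
A valid finishing order for the others: T4, T5, T6, T9, T7.
Verifying each step:
  T4 waits on nothing -> runs at once and releases mu20
  T5 waits on nothing -> runs at once and releases mu16 and mu7
  T6 waits on nothing -> runs at once and releases mu18
  T9 waits on nothing -> runs at once and releases mu17
  T7: everything it awaited (mu20 and mu7) is free; runs, freeing mu3 and mu14


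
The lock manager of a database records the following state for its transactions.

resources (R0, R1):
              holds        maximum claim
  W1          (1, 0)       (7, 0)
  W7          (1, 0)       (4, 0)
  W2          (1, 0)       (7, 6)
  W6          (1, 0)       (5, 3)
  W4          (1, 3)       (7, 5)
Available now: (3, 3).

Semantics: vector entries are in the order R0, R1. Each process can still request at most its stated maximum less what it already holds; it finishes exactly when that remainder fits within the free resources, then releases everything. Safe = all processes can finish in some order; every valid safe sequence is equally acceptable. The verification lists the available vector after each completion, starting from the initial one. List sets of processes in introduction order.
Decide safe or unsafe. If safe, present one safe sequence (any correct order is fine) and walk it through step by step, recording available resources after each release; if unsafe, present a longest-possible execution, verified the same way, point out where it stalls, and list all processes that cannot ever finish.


UNSAFE.
Key observation: W7, W6 can finish, but then (5, 3) is all there is, and the blocked group's R0 demands exceed it.
Going as far as possible: W7, W6; after that, nothing fits. Step-by-step check:
  pool = (3, 3)
  run W7 (needs (3, 0), free (3, 3)); after release of (1, 0) the pool is (4, 3)
  run W6 (needs (4, 3), free (4, 3)); after release of (1, 0) the pool is (5, 3)
  W1 cannot run: need (6, 0) vs free (5, 3) (insufficient R0)
  W2 cannot run: need (6, 6) vs free (5, 3) (insufficient R0 and R1)
  W4 cannot run: need (6, 2) vs free (5, 3) (insufficient R0)
Never able to finish: W1, W2 and W4.


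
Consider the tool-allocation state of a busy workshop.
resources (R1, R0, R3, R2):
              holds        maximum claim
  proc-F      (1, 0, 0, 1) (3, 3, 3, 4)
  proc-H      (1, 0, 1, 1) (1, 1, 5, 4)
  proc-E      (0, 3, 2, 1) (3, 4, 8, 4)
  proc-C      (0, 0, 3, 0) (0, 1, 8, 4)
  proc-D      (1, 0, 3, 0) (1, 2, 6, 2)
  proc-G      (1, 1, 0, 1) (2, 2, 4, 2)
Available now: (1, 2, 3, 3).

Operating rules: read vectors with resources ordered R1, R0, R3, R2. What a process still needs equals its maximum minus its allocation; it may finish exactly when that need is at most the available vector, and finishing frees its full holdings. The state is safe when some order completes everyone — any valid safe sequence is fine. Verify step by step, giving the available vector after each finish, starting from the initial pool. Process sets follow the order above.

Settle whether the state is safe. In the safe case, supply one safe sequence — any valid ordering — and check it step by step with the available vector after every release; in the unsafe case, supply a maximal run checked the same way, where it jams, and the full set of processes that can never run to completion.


SAFE, for example via the order proc-D, proc-G, proc-E, proc-H, proc-F, proc-C.
Key observation: at proc-D the run first touches a limit — (0, 2, 3, 2) against (1, 2, 3, 3), exact on a resource it actually requests.
Step-by-step check:
  pool = (1, 2, 3, 3)
  proc-D needs (0, 2, 3, 2) <= (1, 2, 3, 3) -> finishes; pool += (1, 0, 3, 0) = (2, 2, 6, 3)
  proc-G needs (1, 1, 4, 1) <= (2, 2, 6, 3) -> finishes; pool += (1, 1, 0, 1) = (3, 3, 6, 4)
  proc-E needs (3, 1, 6, 3) <= (3, 3, 6, 4) -> finishes; pool += (0, 3, 2, 1) = (3, 6, 8, 5)
  proc-H needs (0, 1, 4, 3) <= (3, 6, 8, 5) -> finishes; pool += (1, 0, 1, 1) = (4, 6, 9, 6)
  proc-F needs (2, 3, 3, 3) <= (4, 6, 9, 6) -> finishes; pool += (1, 0, 0, 1) = (5, 6, 9, 7)
  proc-C needs (0, 1, 5, 4) <= (5, 6, 9, 7) -> finishes; pool += (0, 0, 3, 0) = (5, 6, 12, 7)


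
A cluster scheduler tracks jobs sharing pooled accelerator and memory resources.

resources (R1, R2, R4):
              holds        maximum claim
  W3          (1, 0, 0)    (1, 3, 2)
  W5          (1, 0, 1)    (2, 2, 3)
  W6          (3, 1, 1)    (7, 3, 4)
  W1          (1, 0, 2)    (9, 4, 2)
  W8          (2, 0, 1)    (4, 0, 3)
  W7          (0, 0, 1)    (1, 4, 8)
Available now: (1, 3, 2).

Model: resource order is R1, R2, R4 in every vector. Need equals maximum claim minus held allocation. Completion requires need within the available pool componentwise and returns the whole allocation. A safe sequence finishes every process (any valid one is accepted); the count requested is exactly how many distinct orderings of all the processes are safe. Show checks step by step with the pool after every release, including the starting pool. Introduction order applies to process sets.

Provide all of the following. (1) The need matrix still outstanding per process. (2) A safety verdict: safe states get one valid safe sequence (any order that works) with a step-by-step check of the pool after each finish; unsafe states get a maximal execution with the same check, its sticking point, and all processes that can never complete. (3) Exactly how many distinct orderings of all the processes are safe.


(1) Need matrix, components ordered R1, R2, R4:
  W3: (0, 3, 2)
  W5: (1, 2, 2)
  W6: (4, 2, 3)
  W1: (8, 4, 0)
  W8: (2, 0, 2)
  W7: (1, 4, 7)
(2) The state is SAFE; one workable sequence: W5, W3, W8, W6, W1, W7.
Key observation: the order's first zero-slack moment is W5 ((1, 2, 2) needed, (1, 3, 2) free — a requested resource with nothing to spare).
Walking it through:
  pool = (1, 3, 2)
  run W5 (needs (1, 2, 2), free (1, 3, 2)); after release of (1, 0, 1) the pool is (2, 3, 3)
  run W3 (needs (0, 3, 2), free (2, 3, 3)); after release of (1, 0, 0) the pool is (3, 3, 3)
  run W8 (needs (2, 0, 2), free (3, 3, 3)); after release of (2, 0, 1) the pool is (5, 3, 4)
  run W6 (needs (4, 2, 3), free (5, 3, 4)); after release of (3, 1, 1) the pool is (8, 4, 5)
  run W1 (needs (8, 4, 0), free (8, 4, 5)); after release of (1, 0, 2) the pool is (9, 4, 7)
  run W7 (needs (1, 4, 7), free (9, 4, 7)); after release of (0, 0, 1) the pool is (9, 4, 8)
(3) Exactly 6 of the possible complete orderings are safe sequences.


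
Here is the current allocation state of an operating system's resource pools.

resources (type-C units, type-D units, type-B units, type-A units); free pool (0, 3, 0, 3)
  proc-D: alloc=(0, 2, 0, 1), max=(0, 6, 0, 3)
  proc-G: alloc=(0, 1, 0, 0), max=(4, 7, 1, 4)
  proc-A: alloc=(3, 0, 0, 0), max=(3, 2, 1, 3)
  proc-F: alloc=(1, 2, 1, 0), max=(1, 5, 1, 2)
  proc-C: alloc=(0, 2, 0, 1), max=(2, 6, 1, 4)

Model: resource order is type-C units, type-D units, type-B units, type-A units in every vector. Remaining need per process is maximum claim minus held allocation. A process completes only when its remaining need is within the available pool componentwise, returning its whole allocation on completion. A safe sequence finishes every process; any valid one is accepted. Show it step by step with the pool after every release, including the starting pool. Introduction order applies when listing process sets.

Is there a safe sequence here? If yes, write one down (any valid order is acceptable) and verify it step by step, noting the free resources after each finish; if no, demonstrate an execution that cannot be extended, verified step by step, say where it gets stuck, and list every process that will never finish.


SAFE — a valid safe sequence is proc-F, proc-A, proc-D, proc-G, proc-C.
Key observation: reading the order forward, proc-F is the first process whose need (0, 3, 0, 2) meets the free pool (0, 3, 0, 3) exactly on a resource it requests.
Walking it through:
  pool = (0, 3, 0, 3)
  proc-F: need (0, 3, 0, 2) fits (0, 3, 0, 3); releases (1, 2, 1, 0), pool now (1, 5, 1, 3)
  proc-A: need (0, 2, 1, 3) fits (1, 5, 1, 3); releases (3, 0, 0, 0), pool now (4, 5, 1, 3)
  proc-D: need (0, 4, 0, 2) fits (4, 5, 1, 3); releases (0, 2, 0, 1), pool now (4, 7, 1, 4)
  proc-G: need (4, 6, 1, 4) fits (4, 7, 1, 4); releases (0, 1, 0, 0), pool now (4, 8, 1, 4)
  proc-C: need (2, 4, 1, 3) fits (4, 8, 1, 4); releases (0, 2, 0, 1), pool now (4, 10, 1, 5)


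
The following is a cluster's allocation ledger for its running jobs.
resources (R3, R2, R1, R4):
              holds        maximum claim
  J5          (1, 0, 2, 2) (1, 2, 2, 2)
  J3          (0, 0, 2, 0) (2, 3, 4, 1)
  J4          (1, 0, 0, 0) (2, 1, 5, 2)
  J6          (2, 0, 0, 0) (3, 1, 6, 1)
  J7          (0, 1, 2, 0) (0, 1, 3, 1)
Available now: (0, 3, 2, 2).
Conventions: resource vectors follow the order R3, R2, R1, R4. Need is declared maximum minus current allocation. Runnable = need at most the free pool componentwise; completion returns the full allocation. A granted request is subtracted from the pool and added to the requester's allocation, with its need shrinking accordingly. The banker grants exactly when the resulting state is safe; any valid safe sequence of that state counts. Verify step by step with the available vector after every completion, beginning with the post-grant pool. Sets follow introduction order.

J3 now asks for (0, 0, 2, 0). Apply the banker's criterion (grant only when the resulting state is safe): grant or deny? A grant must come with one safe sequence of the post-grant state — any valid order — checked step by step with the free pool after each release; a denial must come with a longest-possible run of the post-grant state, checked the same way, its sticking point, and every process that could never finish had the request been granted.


DENY — the pretend-granted state is unsafe.
Key observation: after J5, J7 the pool peaks at (1, 4, 4, 4), and each blocked process is short somewhere: J3 on R3; J4 on R1; J6 on R1.
After a pretend grant, a maximal execution: J5, J7 — then nothing else fits. Walking it through:
  pool = (0, 3, 0, 2)
  run J5 (needs (0, 2, 0, 0), free (0, 3, 0, 2)); after release of (1, 0, 2, 2) the pool is (1, 3, 2, 4)
  run J7 (needs (0, 0, 1, 1), free (1, 3, 2, 4)); after release of (0, 1, 2, 0) the pool is (1, 4, 4, 4)
  J3 still needs (2, 3, 0, 1) but only (1, 4, 4, 4) is free — short on R3
  J4 still needs (1, 1, 5, 2) but only (1, 4, 4, 4) is free — short on R1
  J6 still needs (1, 1, 6, 1) but only (1, 4, 4, 4) is free — short on R1
Post-grant, the permanently blocked set is J3, J4 and J6.


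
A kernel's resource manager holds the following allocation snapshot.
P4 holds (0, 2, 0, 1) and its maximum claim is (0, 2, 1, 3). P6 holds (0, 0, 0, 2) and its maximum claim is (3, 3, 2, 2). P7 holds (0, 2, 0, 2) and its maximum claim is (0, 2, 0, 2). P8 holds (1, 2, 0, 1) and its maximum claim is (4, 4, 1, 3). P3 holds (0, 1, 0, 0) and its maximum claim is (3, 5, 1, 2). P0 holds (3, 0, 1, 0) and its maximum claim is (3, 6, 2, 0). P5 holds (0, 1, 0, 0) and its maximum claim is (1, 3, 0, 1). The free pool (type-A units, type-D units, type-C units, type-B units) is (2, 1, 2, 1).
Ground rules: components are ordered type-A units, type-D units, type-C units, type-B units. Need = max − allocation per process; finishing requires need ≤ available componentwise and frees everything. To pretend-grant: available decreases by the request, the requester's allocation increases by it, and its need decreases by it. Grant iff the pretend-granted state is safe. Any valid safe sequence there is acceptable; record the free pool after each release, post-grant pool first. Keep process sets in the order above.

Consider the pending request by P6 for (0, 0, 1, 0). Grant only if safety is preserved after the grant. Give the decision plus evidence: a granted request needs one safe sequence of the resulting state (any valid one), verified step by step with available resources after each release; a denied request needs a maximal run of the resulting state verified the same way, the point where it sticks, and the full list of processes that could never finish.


GRANT: granting preserves safety; a valid post-grant sequence is P7, P5, P4, P0, P8, P6, P3.
Key observation: post-grant, (2, 1, 1, 1) remains, and an order beginning with P7 completes everyone.
Verifying the post-grant state step by step:
  pool = (2, 1, 1, 1)
  run P7 (needs (0, 0, 0, 0), free (2, 1, 1, 1)); after release of (0, 2, 0, 2) the pool is (2, 3, 1, 3)
  run P5 (needs (1, 2, 0, 1), free (2, 3, 1, 3)); after release of (0, 1, 0, 0) the pool is (2, 4, 1, 3)
  run P4 (needs (0, 0, 1, 2), free (2, 4, 1, 3)); after release of (0, 2, 0, 1) the pool is (2, 6, 1, 4)
  run P0 (needs (0, 6, 1, 0), free (2, 6, 1, 4)); after release of (3, 0, 1, 0) the pool is (5, 6, 2, 4)
  run P8 (needs (3, 2, 1, 2), free (5, 6, 2, 4)); after release of (1, 2, 0, 1) the pool is (6, 8, 2, 5)
  run P6 (needs (3, 3, 1, 0), free (6, 8, 2, 5)); after release of (0, 0, 1, 2) the pool is (6, 8, 3, 7)
  run P3 (needs (3, 4, 1, 2), free (6, 8, 3, 7)); after release of (0, 1, 0, 0) the pool is (6, 9, 3, 7)


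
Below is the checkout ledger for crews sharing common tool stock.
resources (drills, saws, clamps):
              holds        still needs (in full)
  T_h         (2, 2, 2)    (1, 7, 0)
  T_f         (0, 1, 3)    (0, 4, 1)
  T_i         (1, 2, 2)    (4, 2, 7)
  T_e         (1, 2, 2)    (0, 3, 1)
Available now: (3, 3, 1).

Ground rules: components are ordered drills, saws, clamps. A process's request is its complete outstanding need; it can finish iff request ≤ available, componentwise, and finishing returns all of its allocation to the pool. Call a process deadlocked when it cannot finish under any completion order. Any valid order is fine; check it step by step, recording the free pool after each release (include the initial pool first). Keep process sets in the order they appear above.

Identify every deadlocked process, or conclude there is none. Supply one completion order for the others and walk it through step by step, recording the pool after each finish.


Deadlocked: T_h and T_i.
Key observation: after T_e, T_f the pool peaks at (4, 6, 6), and each blocked process is short somewhere: T_h on saws; T_i on clamps.
One completion order for the rest: T_e, T_f. Step-by-step check:
  pool = (3, 3, 1)
  T_e: need (0, 3, 1) fits (3, 3, 1); releases (1, 2, 2), pool now (4, 5, 3)
  T_f: need (0, 4, 1) fits (4, 5, 3); releases (0, 1, 3), pool now (4, 6, 6)
The blocked processes can never fit:
  T_h cannot run: need (1, 7, 0) vs free (4, 6, 6) (insufficient saws)
  T_i cannot run: need (4, 2, 7) vs free (4, 6, 6) (insufficient clamps)


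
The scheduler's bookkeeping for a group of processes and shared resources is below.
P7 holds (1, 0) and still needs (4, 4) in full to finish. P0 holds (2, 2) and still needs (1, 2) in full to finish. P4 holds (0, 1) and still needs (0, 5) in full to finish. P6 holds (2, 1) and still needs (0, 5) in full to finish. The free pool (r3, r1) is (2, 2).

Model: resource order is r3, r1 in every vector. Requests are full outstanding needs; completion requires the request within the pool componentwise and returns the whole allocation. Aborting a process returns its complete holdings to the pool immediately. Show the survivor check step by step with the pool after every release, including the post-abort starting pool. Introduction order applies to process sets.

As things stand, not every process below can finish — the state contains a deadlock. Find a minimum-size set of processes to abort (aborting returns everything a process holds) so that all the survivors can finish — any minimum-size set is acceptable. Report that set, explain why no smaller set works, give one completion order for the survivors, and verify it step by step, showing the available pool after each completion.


Abort P4.
Key observation: P6 had no path to completion before; after the abort of P4 ((0, 1) returned), step 2 is where it fits.
Why nothing smaller works: aborting no one leaves the state deadlocked as given.
The survivors complete as P0, P6, P7. Step-by-step check (starting from the post-abort pool):
  pool = (2, 3)
  run P0 (needs (1, 2), free (2, 3)); after release of (2, 2) the pool is (4, 5)
  run P6 (needs (0, 5), free (4, 5)); after release of (2, 1) the pool is (6, 6)
  run P7 (needs (4, 4), free (6, 6)); after release of (1, 0) the pool is (7, 6)


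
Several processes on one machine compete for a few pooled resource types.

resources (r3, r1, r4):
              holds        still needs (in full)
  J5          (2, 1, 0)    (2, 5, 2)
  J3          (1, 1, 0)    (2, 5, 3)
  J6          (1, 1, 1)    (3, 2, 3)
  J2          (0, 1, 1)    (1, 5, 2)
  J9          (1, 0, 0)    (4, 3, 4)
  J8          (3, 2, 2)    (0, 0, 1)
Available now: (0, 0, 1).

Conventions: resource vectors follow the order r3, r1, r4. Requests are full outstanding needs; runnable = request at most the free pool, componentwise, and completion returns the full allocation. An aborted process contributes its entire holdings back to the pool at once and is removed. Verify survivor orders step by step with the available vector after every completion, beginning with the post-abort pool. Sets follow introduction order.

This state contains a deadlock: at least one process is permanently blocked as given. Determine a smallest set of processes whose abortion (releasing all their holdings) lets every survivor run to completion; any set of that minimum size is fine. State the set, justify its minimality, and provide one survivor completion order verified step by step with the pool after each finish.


Abort J5 and J2.
Key observation: J3 had no path to completion before; after the abort of J5 and J2 ((2, 2, 1) returned), step 3 is where it fits.
Why nothing smaller works — every single abort fails: J5 alone leaves J3 blocked (short on r1); J3 alone leaves J5 blocked (short on r1); J6 alone leaves J5 blocked (short on r1); J2 alone leaves J5 blocked (short on r1); J9 alone leaves J5 blocked (short on r1); J8 alone leaves J5 blocked (short on r1).
One survivor order: J8, J6, J3, J9. Check, step by step (post-abort pool first):
  pool = (2, 2, 2)
  J8: need (0, 0, 1) fits (2, 2, 2); releases (3, 2, 2), pool now (5, 4, 4)
  J6: need (3, 2, 3) fits (5, 4, 4); releases (1, 1, 1), pool now (6, 5, 5)
  J3: need (2, 5, 3) fits (6, 5, 5); releases (1, 1, 0), pool now (7, 6, 5)
  J9: need (4, 3, 4) fits (7, 6, 5); releases (1, 0, 0), pool now (8, 6, 5)


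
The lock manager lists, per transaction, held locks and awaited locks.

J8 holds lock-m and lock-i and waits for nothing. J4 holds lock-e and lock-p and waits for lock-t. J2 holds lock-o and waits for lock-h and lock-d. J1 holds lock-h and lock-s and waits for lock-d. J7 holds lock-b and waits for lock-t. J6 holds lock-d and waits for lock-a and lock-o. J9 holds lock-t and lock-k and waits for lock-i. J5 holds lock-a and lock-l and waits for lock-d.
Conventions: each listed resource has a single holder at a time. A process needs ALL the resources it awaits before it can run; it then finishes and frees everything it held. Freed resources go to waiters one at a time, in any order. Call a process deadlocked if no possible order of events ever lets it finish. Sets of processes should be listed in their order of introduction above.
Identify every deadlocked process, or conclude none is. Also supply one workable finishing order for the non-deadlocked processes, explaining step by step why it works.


Deadlocked set: J2, J1, J6 and J5.
Key observation: along J2 -> J1 -> J6 -> J2, each member waits on what the next one holds — a deadlock; J5 is caught in further circular waits.
One completion order for the rest: J8, J9, J7, J4.
Check, step by step:
  J8 waits on nothing -> runs at once and releases lock-m and lock-i
  run J9 (all its waits — lock-i — are resolved); releases lock-t and lock-k
  run J7 (all its waits — lock-t — are resolved); releases lock-b
  run J4 (all its waits — lock-t — are resolved); releases lock-e and lock-p


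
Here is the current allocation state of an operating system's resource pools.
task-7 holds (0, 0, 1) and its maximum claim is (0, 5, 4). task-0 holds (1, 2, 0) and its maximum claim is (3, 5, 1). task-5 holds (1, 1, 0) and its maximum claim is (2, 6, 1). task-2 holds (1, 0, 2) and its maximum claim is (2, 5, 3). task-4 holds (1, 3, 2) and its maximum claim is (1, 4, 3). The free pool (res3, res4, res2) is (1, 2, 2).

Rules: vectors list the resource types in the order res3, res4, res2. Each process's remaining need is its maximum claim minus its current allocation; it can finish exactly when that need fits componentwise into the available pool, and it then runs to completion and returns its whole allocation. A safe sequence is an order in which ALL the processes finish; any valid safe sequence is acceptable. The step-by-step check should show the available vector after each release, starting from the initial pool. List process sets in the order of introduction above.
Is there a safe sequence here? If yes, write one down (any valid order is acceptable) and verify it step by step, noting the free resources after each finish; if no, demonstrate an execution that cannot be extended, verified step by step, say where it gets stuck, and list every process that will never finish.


SAFE, for example via the order task-4, task-2, task-0, task-5, task-7.
Key observation: task-2 marks the first exact bind of the order: its need (1, 5, 1) fits the free (2, 5, 4) with zero slack on a requested resource.
Verifying each step:
  pool = (1, 2, 2)
  task-4 needs (0, 1, 1) <= (1, 2, 2) -> finishes; pool += (1, 3, 2) = (2, 5, 4)
  task-2 needs (1, 5, 1) <= (2, 5, 4) -> finishes; pool += (1, 0, 2) = (3, 5, 6)
  task-0 needs (2, 3, 1) <= (3, 5, 6) -> finishes; pool += (1, 2, 0) = (4, 7, 6)
  task-5 needs (1, 5, 1) <= (4, 7, 6) -> finishes; pool += (1, 1, 0) = (5, 8, 6)
  task-7 needs (0, 5, 3) <= (5, 8, 6) -> finishes; pool += (0, 0, 1) = (5, 8, 7)


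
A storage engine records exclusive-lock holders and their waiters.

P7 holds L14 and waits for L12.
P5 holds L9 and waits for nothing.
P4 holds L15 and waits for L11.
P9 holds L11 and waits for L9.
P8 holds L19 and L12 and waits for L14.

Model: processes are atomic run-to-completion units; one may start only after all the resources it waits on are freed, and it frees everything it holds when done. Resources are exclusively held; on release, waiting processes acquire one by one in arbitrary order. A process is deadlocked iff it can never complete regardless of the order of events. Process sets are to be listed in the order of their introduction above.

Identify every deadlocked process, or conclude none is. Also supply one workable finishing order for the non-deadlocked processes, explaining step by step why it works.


Deadlocked set: P7 and P8.
Key observation: the wait chain closes on itself along P7 -> P8 -> P7; no other process is dragged down with it.
A valid finishing order for the others: P5, P9, P4.
Walking it through:
  P5: no waits; runs immediately, freeing L9
  run P9 (all its waits — L9 — are resolved); releases L11
  run P4 (all its waits — L11 — are resolved); releases L15


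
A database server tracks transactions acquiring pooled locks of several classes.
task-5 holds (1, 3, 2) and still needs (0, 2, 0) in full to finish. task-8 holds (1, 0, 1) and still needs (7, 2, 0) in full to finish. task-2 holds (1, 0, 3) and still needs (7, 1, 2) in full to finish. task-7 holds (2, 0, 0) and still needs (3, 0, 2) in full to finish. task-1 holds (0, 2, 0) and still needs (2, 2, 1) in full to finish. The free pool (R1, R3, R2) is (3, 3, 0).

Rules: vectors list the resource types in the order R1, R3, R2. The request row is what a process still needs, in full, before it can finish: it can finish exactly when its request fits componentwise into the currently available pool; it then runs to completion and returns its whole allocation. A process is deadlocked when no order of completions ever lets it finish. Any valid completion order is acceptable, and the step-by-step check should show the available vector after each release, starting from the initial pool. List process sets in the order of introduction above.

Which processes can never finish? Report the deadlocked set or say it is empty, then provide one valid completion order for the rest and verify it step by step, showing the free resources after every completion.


The deadlocked set is task-8 and task-2.
Key observation: once task-5, task-1, task-7 finish, the pool peaks at (6, 8, 2) — and every remaining process still needs more R1 than that.
One completion order for the rest: task-5, task-1, task-7. Walking it through:
  pool = (3, 3, 0)
  run task-5 (needs (0, 2, 0), free (3, 3, 0)); after release of (1, 3, 2) the pool is (4, 6, 2)
  run task-1 (needs (2, 2, 1), free (4, 6, 2)); after release of (0, 2, 0) the pool is (4, 8, 2)
  run task-7 (needs (3, 0, 2), free (4, 8, 2)); after release of (2, 0, 0) the pool is (6, 8, 2)
None of the blocked processes ever fits:
  blocked: task-8 wants (7, 2, 0), pool (6, 8, 2) — not enough R1
  blocked: task-2 wants (7, 1, 2), pool (6, 8, 2) — not enough R1


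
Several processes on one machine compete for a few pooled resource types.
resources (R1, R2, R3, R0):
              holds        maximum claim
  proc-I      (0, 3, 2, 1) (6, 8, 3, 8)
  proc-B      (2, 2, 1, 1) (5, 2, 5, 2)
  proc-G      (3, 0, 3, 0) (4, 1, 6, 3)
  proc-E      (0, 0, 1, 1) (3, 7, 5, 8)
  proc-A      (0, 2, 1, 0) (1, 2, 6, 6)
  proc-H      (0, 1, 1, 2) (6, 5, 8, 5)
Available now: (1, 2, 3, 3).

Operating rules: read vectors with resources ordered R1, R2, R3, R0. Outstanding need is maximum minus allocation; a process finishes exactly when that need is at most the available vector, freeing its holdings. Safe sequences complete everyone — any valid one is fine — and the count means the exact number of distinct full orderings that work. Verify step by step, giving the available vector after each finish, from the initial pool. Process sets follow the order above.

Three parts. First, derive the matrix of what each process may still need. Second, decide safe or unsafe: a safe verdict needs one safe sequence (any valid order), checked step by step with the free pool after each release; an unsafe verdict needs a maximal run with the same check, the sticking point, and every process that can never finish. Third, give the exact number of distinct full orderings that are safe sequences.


(1) Outstanding need per process (order R1, R2, R3, R0):
  proc-I: (6, 5, 1, 7)
  proc-B: (3, 0, 4, 1)
  proc-G: (1, 1, 3, 3)
  proc-E: (3, 7, 4, 7)
  proc-A: (1, 0, 5, 6)
  proc-H: (6, 4, 7, 3)
(2) UNSAFE.
Key observation: no order helps: past proc-G, proc-B, proc-H, proc-A, the free pool tops out at (6, 7, 9, 6), below what each blocked process needs in R0.
Going as far as possible: proc-G, proc-B, proc-H, proc-A; after that, nothing fits. Walking it through:
  pool = (1, 2, 3, 3)
  run proc-G (needs (1, 1, 3, 3), free (1, 2, 3, 3)); after release of (3, 0, 3, 0) the pool is (4, 2, 6, 3)
  run proc-B (needs (3, 0, 4, 1), free (4, 2, 6, 3)); after release of (2, 2, 1, 1) the pool is (6, 4, 7, 4)
  run proc-H (needs (6, 4, 7, 3), free (6, 4, 7, 4)); after release of (0, 1, 1, 2) the pool is (6, 5, 8, 6)
  run proc-A (needs (1, 0, 5, 6), free (6, 5, 8, 6)); after release of (0, 2, 1, 0) the pool is (6, 7, 9, 6)
  proc-I cannot run: need (6, 5, 1, 7) vs free (6, 7, 9, 6) (insufficient R0)
  proc-E cannot run: need (3, 7, 4, 7) vs free (6, 7, 9, 6) (insufficient R0)
Never able to finish: proc-I and proc-E.
(3) The exact count: 0 of the possible complete orderings are safe sequences.
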